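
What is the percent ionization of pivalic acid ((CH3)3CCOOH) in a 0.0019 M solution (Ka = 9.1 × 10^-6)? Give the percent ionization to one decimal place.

6.7%

(CH3)3CCOOH ⇌ (CH3)3CCOO- + H+; let x = [H+] at equilibrium.
Ka = x²/(C₀ − x); solving the quadratic gives x = 1.27 × 10^-4 M.
Fraction ionized = 1.27 × 10^-4 / 0.0019 = 0.0668 → 6.7%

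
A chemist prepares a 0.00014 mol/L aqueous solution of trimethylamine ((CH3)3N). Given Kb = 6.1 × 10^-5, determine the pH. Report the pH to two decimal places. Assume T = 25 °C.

(CH3)3N + H2O ⇌ (CH3)3NH+ + OH-
From the ICE table, Kb = x²/(0.00014 − x) = 6.1 × 10^-5.
The 5% rule fails; solving x² + Kb·x − Kb·C₀ = 0 exactly:
x = [−6.1e-05 + √(6.1e-05² + 3.42e-08)]/2 = 6.68 × 10^-5 M
pOH = −log(6.68 × 10^-5) = 4.18; pH = 14.00 − 4.18 = 9.82

pH = 9.82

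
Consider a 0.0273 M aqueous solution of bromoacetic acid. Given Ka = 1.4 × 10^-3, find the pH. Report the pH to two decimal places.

BrCH2COOH ⇌ BrCH2COO- + H+
Ka = [H+]²/(0.0273 − [H+]) = 1.4 × 10^-3
[H+] is not negligible relative to C₀; solve [H+]² + 0.0014·[H+] − 3.82e-05 = 0.
[H+] = [−0.0014 + √(0.0014² + 0.000153)]/2 = 5.52 × 10^-3 M
pH = −log[H+] = −log(5.52 × 10^-3) = 2.26

pH = 2.26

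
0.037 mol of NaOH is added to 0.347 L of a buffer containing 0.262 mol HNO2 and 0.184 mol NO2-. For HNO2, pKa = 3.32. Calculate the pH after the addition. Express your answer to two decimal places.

pH = 3.31

After neutralization: n(HNO2) = 0.225 mol, n(NO2-) = 0.221 mol.
pH = pKa + log([A⁻]/[HA]) = 3.32 + log(0.221/0.225) = 3.32 -0.008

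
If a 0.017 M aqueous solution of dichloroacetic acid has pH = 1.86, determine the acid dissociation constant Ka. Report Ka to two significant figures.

Ka = 6.0 × 10^-2

[H+] = 10^(-1.86) = 1.38 × 10^-2 M
At equilibrium [HA] = 0.017 − 1.38 × 10^-2 = 3.20 × 10^-3 M
Ka = [H+][A-]/[HA] = (1.38 × 10^-2)² / 3.20 × 10^-3 = 6.0 × 10^-2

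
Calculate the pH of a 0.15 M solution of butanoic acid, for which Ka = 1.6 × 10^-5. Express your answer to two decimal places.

CH3(CH2)2COOH ⇌ CH3(CH2)2COO- + H+
Ka = x²/(0.15 − x) = 1.6 × 10^-5
Assume x ≪ 0.15: x ≈ √(1.6 × 10^-5 × 0.15) = 1.55 × 10^-3 M
(x/C₀ = 1% < 5%, so the approximation holds.)
pH = −log(1.55 × 10^-3) = 2.81

pH = 2.81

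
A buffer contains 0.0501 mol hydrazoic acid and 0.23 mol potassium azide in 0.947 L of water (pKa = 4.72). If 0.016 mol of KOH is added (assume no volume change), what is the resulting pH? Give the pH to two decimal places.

pH = 5.58

After neutralization: n(HN3) = 0.0341 mol, n(N3-) = 0.246 mol.
Henderson–Hasselbalch with mole ratio 0.246/0.0341: pH = 4.72 + (+0.858)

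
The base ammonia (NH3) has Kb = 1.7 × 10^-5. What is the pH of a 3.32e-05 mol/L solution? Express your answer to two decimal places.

pH = 9.22

NH3 + H2O ⇌ NH4+ + OH-
From the ICE table, Kb = x²/(3.32e-05 − x) = 1.7 × 10^-5.
x is not negligible relative to C₀; solve x² + 1.7e-05·x − 5.64e-10 = 0.
x = (−Kb + √(Kb² + 4·Kb·C₀))/2 = 1.67 × 10^-5 M
pOH = −log(1.67 × 10^-5) = 4.78; pH = 14.00 − 4.78 = 9.22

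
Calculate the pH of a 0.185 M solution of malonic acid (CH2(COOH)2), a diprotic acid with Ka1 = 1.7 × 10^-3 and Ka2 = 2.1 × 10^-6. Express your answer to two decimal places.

Ka1 ≫ Ka2, so treat the first dissociation as the only significant source of H+.
Ka1 = x²/(0.185 − x) = 1.7 × 10^-3
Solving the quadratic: x = (−Ka1 + √(Ka1² + 4·Ka1·C₀))/2 = 1.69 × 10^-2 M
pH = −log(1.69 × 10^-2) = 1.77

pH = 1.77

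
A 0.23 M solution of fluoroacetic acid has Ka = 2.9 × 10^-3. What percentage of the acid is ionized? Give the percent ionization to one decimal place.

FCH2COOH ⇌ FCH2COO- + H+; let x = [H+] at equilibrium.
Ka = x²/(C₀ − x); solving the quadratic gives x = 2.44 × 10^-2 M.
% ionization = x/C₀ × 100% = 2.44 × 10^-2/0.23 × 100% = 10.6%

10.6%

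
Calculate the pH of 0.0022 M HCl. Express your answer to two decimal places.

pH = 2.66

HCl is a strong acid and dissociates completely, so [H+] = 0.0022 M.
pH = -log(0.0022) = 2.66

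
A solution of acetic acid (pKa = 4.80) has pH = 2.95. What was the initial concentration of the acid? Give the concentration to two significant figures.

[H+] = 10^(-2.95) = 1.12 × 10^-3 M = x
Ka = 10^(−4.80) = 1.58 × 10^-5
Ka = x²/(C₀ − x) ⇒ C₀ = x + x²/Ka
C₀ = 1.12 × 10^-3 + (1.12 × 10^-3)²/(1.58 × 10^-5) = 8.05 × 10^-2 M

C₀ = 8.1 × 10^-2 M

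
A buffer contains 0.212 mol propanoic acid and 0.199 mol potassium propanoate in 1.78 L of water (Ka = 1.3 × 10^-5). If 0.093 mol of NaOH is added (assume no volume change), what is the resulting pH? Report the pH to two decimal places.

After neutralization: n(CH3CH2COOH) = 0.119 mol, n(CH3CH2COO-) = 0.292 mol.
pKa = −log(1.3 × 10^-5) = 4.886
pH = pKa + log(n_CH3CH2COO-/n_CH3CH2COOH) = 4.886 + log(0.292/0.119) = 4.886 + (+0.390)

pH = 5.28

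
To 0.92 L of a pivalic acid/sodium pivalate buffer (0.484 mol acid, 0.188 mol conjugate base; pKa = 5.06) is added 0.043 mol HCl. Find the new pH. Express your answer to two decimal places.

pH = 4.50

Added H+ converts (CH3)3CCOO- to (CH3)3CCOOH: (CH3)3CCOOH → 0.527 mol, (CH3)3CCOO- → 0.145 mol.
pH = pKa + log([A⁻]/[HA]) = 5.06 + log(0.145/0.527) = 5.06 -0.560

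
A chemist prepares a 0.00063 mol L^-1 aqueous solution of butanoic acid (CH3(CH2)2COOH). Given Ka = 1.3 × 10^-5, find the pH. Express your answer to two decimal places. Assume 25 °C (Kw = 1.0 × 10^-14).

CH3(CH2)2COOH ⇌ CH3(CH2)2COO- + H+
Let x = [H+] at equilibrium. Ka = x²/(0.00063 − x).
x is not negligible relative to C₀; solve x² + 1.3e-05·x − 8.19e-09 = 0.
x = (−Ka + √(Ka² + 4·Ka·C₀))/2 = 8.42 × 10^-5 M
pH = −log[H+] = −log(8.42 × 10^-5) = 4.07

pH = 4.07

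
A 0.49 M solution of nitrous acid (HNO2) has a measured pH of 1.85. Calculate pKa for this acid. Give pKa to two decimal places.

pKa = 3.38

[H+] = 10^(-1.85) = 1.41 × 10^-2 M
At equilibrium [HA] = 0.49 − 1.41 × 10^-2 = 4.76 × 10^-1 M
Ka = [H+][A-]/[HA] = (1.41 × 10^-2)² / 4.76 × 10^-1 = 4.18 × 10^-4
pKa = -log(4.18 × 10^-4) = 3.38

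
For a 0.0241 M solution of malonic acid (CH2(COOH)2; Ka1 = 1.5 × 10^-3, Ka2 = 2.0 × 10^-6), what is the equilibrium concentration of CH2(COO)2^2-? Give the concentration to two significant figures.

First ionization gives [H+] ≈ [CH2(COOH)COO-] = 5.31 × 10^-3 M.
Second step: Ka2 = [H+][CH2(COO)2^2-]/[CH2(COOH)COO-] ≈ [CH2(COO)2^2-] (since [H+] ≈ [CH2(COOH)COO-]).
So [CH2(COO)2^2-] ≈ Ka2.

2.0 × 10^-6 M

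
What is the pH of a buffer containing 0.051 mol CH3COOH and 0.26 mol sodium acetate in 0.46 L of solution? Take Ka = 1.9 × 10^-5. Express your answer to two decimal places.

pKa = −log(1.9 × 10^-5) = 4.721
pH = pKa + log([A⁻]/[HA]) = 4.721 + log(0.26/0.051)
pH = 4.721 + (+0.707) = 5.43

pH = 5.43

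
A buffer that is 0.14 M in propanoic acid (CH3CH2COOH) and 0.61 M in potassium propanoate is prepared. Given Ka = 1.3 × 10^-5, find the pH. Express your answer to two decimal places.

pKa = −log(1.3 × 10^-5) = 4.886
Henderson–Hasselbalch: pH = pKa + log([CH3CH2COO-]/[CH3CH2COOH]) = 4.886 + log(0.61/0.14)
pH = 4.886 + (+0.639) = 5.53

pH = 5.53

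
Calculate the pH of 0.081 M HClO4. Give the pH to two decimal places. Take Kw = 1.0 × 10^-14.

pH = 1.09

HClO4 is a strong acid and dissociates completely, so [H+] = 0.081 M.
pH = -log(0.081) = 1.09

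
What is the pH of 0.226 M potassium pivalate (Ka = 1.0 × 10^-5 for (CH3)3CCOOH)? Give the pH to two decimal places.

(CH3)3CCOO- is the conjugate base of the weak acid (CH3)3CCOOH.
Kb = Kw/Ka = 1.0×10^-14 / 1.0 × 10^-5 = 1.00 × 10^-9
Kb = [OH-]²/(0.226 − [OH-]) = 1.00 × 10^-9
Assume [OH-] ≪ 0.226: [OH-] ≈ √(1.00 × 10^-9 × 0.226) = 1.50 × 10^-5 M
Check: 0.0067% ionized — well under 5%, approximation valid.
pOH = −log(1.50 × 10^-5) = 4.82; pH = 14.00 − 4.82 = 9.18

pH = 9.18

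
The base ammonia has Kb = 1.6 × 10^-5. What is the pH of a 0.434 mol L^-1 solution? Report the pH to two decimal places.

pH = 11.42

NH3 + H2O ⇌ NH4+ + OH-
From the ICE table, Kb = x²/(0.434 − x) = 1.6 × 10^-5.
Since Kb ≪ C₀, x ≈ √(Kb·C₀) = 2.64 × 10^-3 M.
(x/C₀ = 0.61% < 5%, so the approximation holds.)
pOH = 2.58, so pH = 14.00 − pOH = 11.42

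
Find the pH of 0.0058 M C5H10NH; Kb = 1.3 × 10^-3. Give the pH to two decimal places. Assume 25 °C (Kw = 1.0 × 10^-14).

C5H10NH + H2O ⇌ C5H10NH2+ + OH-
From the ICE table, Kb = x²/(0.0058 − x) = 1.3 × 10^-3.
x is not negligible relative to C₀; solve x² + 0.0013·x − 7.54e-06 = 0.
x = (−Kb + √(Kb² + 4·Kb·C₀))/2 = 2.17 × 10^-3 M
pOH = −log(2.17 × 10^-3) = 2.66; pH = 14.00 − 2.66 = 11.34

pH = 11.34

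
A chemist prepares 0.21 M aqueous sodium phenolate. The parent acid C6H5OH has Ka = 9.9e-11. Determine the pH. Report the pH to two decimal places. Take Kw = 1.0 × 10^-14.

C6H5O- is the conjugate base of the weak acid C6H5OH.
Kb = Kw/Ka = 1.0×10^-14 / 9.9 × 10^-11 = 1.01 × 10^-4
From the ICE table, Kb = [OH-]²/(0.21 − [OH-]) = 1.01 × 10^-4.
Assume [OH-] ≪ 0.21: [OH-] ≈ √(1.01 × 10^-4 × 0.21) = 4.61 × 10^-3 M
pOH = −log(4.61 × 10^-3) = 2.34; pH = 14.00 − 2.34 = 11.66

pH = 11.66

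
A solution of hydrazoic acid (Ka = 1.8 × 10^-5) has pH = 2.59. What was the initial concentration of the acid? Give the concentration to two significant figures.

C₀ = 3.7 × 10^-1 M

[H+] = 10^(-2.59) = 2.57 × 10^-3 M = x
Ka = x²/(C₀ − x) ⇒ C₀ = x + x²/Ka
C₀ = 2.57 × 10^-3 + (2.57 × 10^-3)²/(1.8 × 10^-5) = 3.70 × 10^-1 M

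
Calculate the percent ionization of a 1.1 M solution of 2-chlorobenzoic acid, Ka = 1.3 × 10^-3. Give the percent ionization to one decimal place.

ClC6H4COOH ⇌ ClC6H4COO- + H+; let x = [H+] at equilibrium.
x ≈ √(Ka·C₀) = √(1.3 × 10^-3 × 1.1) = 3.78 × 10^-2 M
% ionization = x/C₀ × 100% = 3.78 × 10^-2/1.1 × 100% = 3.4%

3.4%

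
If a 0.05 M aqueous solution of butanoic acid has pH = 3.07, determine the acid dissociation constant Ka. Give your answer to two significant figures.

Ka = 1.5 × 10^-5

[H+] = 10^(-3.07) = 8.51 × 10^-4 M
At equilibrium [HA] = 0.05 − 8.51 × 10^-4 = 4.91 × 10^-2 M
Ka = [H+][A-]/[HA] = (8.51 × 10^-4)² / 4.91 × 10^-2 = 1.5 × 10^-5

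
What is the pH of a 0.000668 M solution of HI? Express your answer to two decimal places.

HI is a strong acid and dissociates completely, so [H+] = 0.000668 M.
pH = -log(0.000668) = 3.18

pH = 3.18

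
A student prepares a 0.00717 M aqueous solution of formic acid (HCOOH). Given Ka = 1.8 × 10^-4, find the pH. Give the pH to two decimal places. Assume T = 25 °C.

HCOOH ⇌ HCOO- + H+
From the ICE table, Ka = [H+]²/(0.00717 − [H+]) = 1.8 × 10^-4.
The 5% rule fails; solving [H+]² + Ka·[H+] − Ka·C₀ = 0 exactly:
[H+] = [−0.00018 + √(0.00018² + 5.16e-06)]/2 = 1.05 × 10^-3 M
pH = −log(1.05 × 10^-3) = 2.98

pH = 2.98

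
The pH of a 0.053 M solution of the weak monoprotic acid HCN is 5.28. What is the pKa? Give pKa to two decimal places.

pKa = 9.28

[H+] = 10^(-5.28) = 5.25 × 10^-6 M
At equilibrium [HA] = 0.053 − 5.25 × 10^-6 = 5.30 × 10^-2 M
Ka = [H+][A-]/[HA] = (5.25 × 10^-6)² / 5.30 × 10^-2 = 5.20 × 10^-10
pKa = -log(5.20 × 10^-10) = 9.28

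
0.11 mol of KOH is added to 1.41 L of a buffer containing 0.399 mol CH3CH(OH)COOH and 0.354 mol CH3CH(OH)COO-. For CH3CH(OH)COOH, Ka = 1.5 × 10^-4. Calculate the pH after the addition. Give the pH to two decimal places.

OH- converts CH3CH(OH)COOH to CH3CH(OH)COO-: CH3CH(OH)COOH → 0.289 mol, CH3CH(OH)COO- → 0.464 mol.
pKa = −log(1.5 × 10^-4) = 3.824
pH = pKa + log([A⁻]/[HA]) = 3.824 + log(0.464/0.289) = 3.824 +0.206

pH = 4.03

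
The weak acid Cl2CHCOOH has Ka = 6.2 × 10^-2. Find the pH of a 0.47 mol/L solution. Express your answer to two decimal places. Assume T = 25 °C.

Cl2CHCOOH ⇌ Cl2CHCOO- + H+
From the ICE table, Ka = [H+]²/(0.47 − [H+]) = 6.2 × 10^-2.
[H+] is not negligible relative to C₀; solve [H+]² + 0.062·[H+] − 0.0291 = 0.
[H+] = [−0.062 + √(0.062² + 0.117)]/2 = 1.42 × 10^-1 M
pH = −log[H+] = −log(1.42 × 10^-1) = 0.85

pH = 0.85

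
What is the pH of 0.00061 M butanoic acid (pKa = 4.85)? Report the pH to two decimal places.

pH = 4.07

CH3(CH2)2COOH ⇌ CH3(CH2)2COO- + H+
Ka = 10^(−4.85) = 1.41 × 10^-5
Let x = [H+] at equilibrium. Ka = x²/(0.00061 − x).
The 5% rule fails; solving x² + Ka·x − Ka·C₀ = 0 exactly:
x = [−1.41e-05 + √(1.41e-05² + 3.44e-08)]/2 = 8.60 × 10^-5 M
pH = −log[H+] = −log(8.60 × 10^-5) = 4.07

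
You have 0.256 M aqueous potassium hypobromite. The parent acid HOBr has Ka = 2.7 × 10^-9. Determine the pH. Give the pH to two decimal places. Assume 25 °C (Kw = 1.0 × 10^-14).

pH = 10.99

OBr- is the conjugate base of the weak acid HOBr.
Kb = Kw/Ka = 1.0×10^-14 / 2.7 × 10^-9 = 3.70 × 10^-6
From the ICE table, Kb = [OH-]²/(0.256 − [OH-]) = 3.70 × 10^-6.
Since Kb ≪ C₀, [OH-] ≈ √(Kb·C₀) = 9.73 × 10^-4 M.
([OH-]/C₀ = 0.38% < 5%, so the approximation holds.)
pOH = 3.01, so pH = 14.00 − pOH = 10.99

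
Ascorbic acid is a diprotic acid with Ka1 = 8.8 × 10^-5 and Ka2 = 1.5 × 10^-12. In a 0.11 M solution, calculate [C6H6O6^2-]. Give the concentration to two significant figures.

First ionization gives [H+] ≈ [HC6H6O6-] = 3.11 × 10^-3 M.
Second step: Ka2 = [H+][C6H6O6^2-]/[HC6H6O6-] ≈ [C6H6O6^2-] (since [H+] ≈ [HC6H6O6-]).
So [C6H6O6^2-] ≈ Ka2.

1.5 × 10^-12 M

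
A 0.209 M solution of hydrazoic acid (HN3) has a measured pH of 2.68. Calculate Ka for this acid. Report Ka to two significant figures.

Ka = 2.1 × 10^-5

[H+] = 10^(-2.68) = 2.09 × 10^-3 M
At equilibrium [HA] = 0.209 − 2.09 × 10^-3 = 2.07 × 10^-1 M
Ka = [H+][A-]/[HA] = (2.09 × 10^-3)² / 2.07 × 10^-1 = 2.1 × 10^-5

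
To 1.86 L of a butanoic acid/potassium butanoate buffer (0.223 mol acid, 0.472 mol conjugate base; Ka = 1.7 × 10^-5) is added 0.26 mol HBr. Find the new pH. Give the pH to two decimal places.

pH = 4.41

Added H+ converts CH3(CH2)2COO- to CH3(CH2)2COOH: CH3(CH2)2COOH → 0.483 mol, CH3(CH2)2COO- → 0.212 mol.
pKa = −log(1.7 × 10^-5) = 4.770
pH = pKa + log(n_CH3(CH2)2COO-/n_CH3(CH2)2COOH) = 4.770 + log(0.212/0.483) = 4.770 + (-0.358)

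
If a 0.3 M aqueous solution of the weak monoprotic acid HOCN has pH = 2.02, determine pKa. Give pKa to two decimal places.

[H+] = 10^(-2.02) = 9.55 × 10^-3 M
At equilibrium [HA] = 0.3 − 9.55 × 10^-3 = 2.90 × 10^-1 M
Ka = [H+][A-]/[HA] = (9.55 × 10^-3)² / 2.90 × 10^-1 = 3.14 × 10^-4
pKa = -log(3.14 × 10^-4) = 3.50

pKa = 3.50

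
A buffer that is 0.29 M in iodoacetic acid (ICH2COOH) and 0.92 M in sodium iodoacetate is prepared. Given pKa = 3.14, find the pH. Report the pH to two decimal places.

Using pH = pKa + log([base]/[acid]) with [base]/[acid] = 0.92/0.29:
pH = 3.14 + (+0.501) = 3.64

pH = 3.64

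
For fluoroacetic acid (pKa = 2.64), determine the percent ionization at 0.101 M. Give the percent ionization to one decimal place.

14.0%

FCH2COOH ⇌ FCH2COO- + H+; let x = [H+] at equilibrium.
Ka = 10^(−2.64) = 2.29 × 10^-3
Solve x² + 0.00229x − 0.000231 = 0 → x = 1.41 × 10^-2 M
Fraction ionized = 1.41 × 10^-2 / 0.101 = 0.1396 → 14.0%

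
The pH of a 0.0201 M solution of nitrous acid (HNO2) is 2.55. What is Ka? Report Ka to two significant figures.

Ka = 4.6 × 10^-4

[H+] = 10^(-2.55) = 2.82 × 10^-3 M
At equilibrium [HA] = 0.0201 − 2.82 × 10^-3 = 1.73 × 10^-2 M
Ka = [H+][A-]/[HA] = (2.82 × 10^-3)² / 1.73 × 10^-2 = 4.6 × 10^-4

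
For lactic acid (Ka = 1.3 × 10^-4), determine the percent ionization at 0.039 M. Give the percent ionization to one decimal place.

5.6%

CH3CH(OH)COOH ⇌ CH3CH(OH)COO- + H+; let x = [H+] at equilibrium.
Solve x² + 0.00013x − 5.07e-06 = 0 → x = 2.19 × 10^-3 M
Fraction ionized = 2.19 × 10^-3 / 0.039 = 0.0562 → 5.6%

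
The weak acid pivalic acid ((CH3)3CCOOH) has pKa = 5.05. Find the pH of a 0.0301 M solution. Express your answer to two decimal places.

(CH3)3CCOOH ⇌ (CH3)3CCOO- + H+
Ka = 10^(−5.05) = 8.91 × 10^-6
From the ICE table, Ka = x²/(0.0301 − x) = 8.91 × 10^-6.
Neglecting x in the denominator: x = √(8.91 × 10^-6 × 0.0301) = 5.18 × 10^-4 M
pH = −log[H+] = −log(5.18 × 10^-4) = 3.29

pH = 3.29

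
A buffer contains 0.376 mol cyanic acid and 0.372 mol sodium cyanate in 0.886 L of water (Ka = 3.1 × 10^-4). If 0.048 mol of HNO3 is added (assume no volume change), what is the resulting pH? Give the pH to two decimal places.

pH = 3.39

After neutralization: n(HOCN) = 0.424 mol, n(OCN-) = 0.324 mol.
pKa = −log(3.1 × 10^-4) = 3.509
pH = pKa + log(n_OCN-/n_HOCN) = 3.509 + log(0.324/0.424) = 3.509 + (-0.117)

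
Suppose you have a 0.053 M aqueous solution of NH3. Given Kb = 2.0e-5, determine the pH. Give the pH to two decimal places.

NH3 + H2O ⇌ NH4+ + OH-
From the ICE table, Kb = [OH-]²/(0.053 − [OH-]) = 2.0 × 10^-5.
Neglecting [OH-] in the denominator: [OH-] = √(2.0 × 10^-5 × 0.053) = 1.03 × 10^-3 M
Check: 1.9% ionized — well under 5%, approximation valid.
pOH = 2.99, so pH = 14.00 − pOH = 11.01

pH = 11.01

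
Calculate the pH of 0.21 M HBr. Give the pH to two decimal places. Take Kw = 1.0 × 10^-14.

pH = 0.68

HBr is a strong acid and dissociates completely, so [H+] = 0.21 M.
pH = -log(0.21) = 0.68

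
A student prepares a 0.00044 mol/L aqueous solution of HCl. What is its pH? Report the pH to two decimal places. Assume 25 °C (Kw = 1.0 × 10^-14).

HCl is a strong acid and dissociates completely, so [H+] = 0.00044 M.
pH = -log(0.00044) = 3.36

pH = 3.36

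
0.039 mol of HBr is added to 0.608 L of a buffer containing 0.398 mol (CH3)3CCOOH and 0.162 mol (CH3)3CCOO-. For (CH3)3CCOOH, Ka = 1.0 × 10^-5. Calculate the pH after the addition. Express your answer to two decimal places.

pH = 4.45

Added H+ converts (CH3)3CCOO- to (CH3)3CCOOH: (CH3)3CCOOH → 0.437 mol, (CH3)3CCOO- → 0.123 mol.
pKa = −log(1.0 × 10^-5) = 5.000
pH = pKa + log([A⁻]/[HA]) = 5.000 + log(0.123/0.437) = 5.000 -0.551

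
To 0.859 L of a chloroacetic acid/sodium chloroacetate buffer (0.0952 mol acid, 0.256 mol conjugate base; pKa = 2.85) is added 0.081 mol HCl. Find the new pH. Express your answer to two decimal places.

pH = 2.85

Added H+ converts ClCH2COO- to ClCH2COOH: ClCH2COOH → 0.176 mol, ClCH2COO- → 0.175 mol.
pH = pKa + log([A⁻]/[HA]) = 2.85 + log(0.175/0.176) = 2.85 -0.002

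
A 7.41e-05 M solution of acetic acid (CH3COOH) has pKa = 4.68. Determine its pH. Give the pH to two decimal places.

CH3COOH ⇌ CH3COO- + H+
Ka = 10^(−4.68) = 2.09 × 10^-5
Ka = [H+]²/(7.41e-05 − [H+]) = 2.09 × 10^-5
The 5% rule fails; solving [H+]² + Ka·[H+] − Ka·C₀ = 0 exactly:
[H+] = (−Ka + √(Ka² + 4·Ka·C₀))/2 = 3.03 × 10^-5 M
pH = −log[H+] = −log(3.03 × 10^-5) = 4.52

pH = 4.52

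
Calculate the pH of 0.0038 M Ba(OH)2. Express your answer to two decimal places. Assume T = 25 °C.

pH = 11.88

Ba(OH)2 is a strong base (each formula unit releases 2 OH-); [OH-] = 0.0076 M.
pOH = -log(0.0076) = 2.12
pH = 14.00 - 2.12 = 11.88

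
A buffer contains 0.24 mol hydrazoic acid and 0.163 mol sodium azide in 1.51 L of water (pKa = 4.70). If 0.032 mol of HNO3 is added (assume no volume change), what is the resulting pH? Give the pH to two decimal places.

pH = 4.38

Added H+ converts N3- to HN3: HN3 → 0.272 mol, N3- → 0.131 mol.
pH = pKa + log([A⁻]/[HA]) = 4.70 + log(0.131/0.272) = 4.70 -0.317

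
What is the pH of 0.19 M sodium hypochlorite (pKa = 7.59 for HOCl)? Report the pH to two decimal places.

OCl- is the conjugate base of the weak acid HOCl.
Ka = 10^(−7.59) = 2.57 × 10^-8
Kb = Kw/Ka = 1.0×10^-14 / 2.57 × 10^-8 = 3.89 × 10^-7
From the ICE table, Kb = [OH-]²/(0.19 − [OH-]) = 3.89 × 10^-7.
Assume [OH-] ≪ 0.19: [OH-] ≈ √(3.89 × 10^-7 × 0.19) = 2.72 × 10^-4 M
pOH = 3.57, so pH = 14.00 − pOH = 10.43

pH = 10.43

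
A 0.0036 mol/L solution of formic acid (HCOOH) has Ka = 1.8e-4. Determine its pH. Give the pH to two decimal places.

pH = 3.14

HCOOH ⇌ HCOO- + H+
Ka = x²/(0.0036 − x) = 1.8 × 10^-4
x is not negligible relative to C₀; solve x² + 0.00018·x − 6.48e-07 = 0.
x = (−Ka + √(Ka² + 4·Ka·C₀))/2 = 7.20 × 10^-4 M
pH = −log[H+] = −log(7.20 × 10^-4) = 3.14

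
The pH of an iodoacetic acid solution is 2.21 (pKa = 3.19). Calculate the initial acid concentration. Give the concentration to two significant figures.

[H+] = 10^(-2.21) = 6.17 × 10^-3 M = x
Ka = 10^(−3.19) = 6.46 × 10^-4
Ka = x²/(C₀ − x) ⇒ C₀ = x + x²/Ka
C₀ = 6.17 × 10^-3 + (6.17 × 10^-3)²/(6.46 × 10^-4) = 6.51 × 10^-2 M

C₀ = 6.5 × 10^-2 M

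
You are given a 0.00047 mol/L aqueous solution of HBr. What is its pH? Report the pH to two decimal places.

pH = 3.33

HBr is a strong acid and dissociates completely, so [H+] = 0.00047 M.
pH = -log(0.00047) = 3.33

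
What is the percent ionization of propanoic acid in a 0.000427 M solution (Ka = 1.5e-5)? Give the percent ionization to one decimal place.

CH3CH2COOH ⇌ CH3CH2COO- + H+; let x = [H+] at equilibrium.
Ka = x²/(C₀ − x); solving the quadratic gives x = 7.29 × 10^-5 M.
Fraction ionized = 7.29 × 10^-5 / 0.000427 = 0.1707 → 17.1%

17.1%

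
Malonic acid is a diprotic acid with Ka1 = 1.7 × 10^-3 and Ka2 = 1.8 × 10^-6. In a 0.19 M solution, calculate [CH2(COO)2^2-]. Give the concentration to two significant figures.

1.8 × 10^-6 M

First ionization gives [H+] ≈ [CH2(COOH)COO-] = 1.71 × 10^-2 M.
Second step: Ka2 = [H+][CH2(COO)2^2-]/[CH2(COOH)COO-] ≈ [CH2(COO)2^2-] (since [H+] ≈ [CH2(COOH)COO-]).
So [CH2(COO)2^2-] ≈ Ka2.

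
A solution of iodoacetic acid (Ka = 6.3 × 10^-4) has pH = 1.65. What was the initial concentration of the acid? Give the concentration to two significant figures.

C₀ = 8.2 × 10^-1 M

[H+] = 10^(-1.65) = 2.24 × 10^-2 M = x
Ka = x²/(C₀ − x) ⇒ C₀ = x + x²/Ka
C₀ = 2.24 × 10^-2 + (2.24 × 10^-2)²/(6.3 × 10^-4) = 8.19 × 10^-1 M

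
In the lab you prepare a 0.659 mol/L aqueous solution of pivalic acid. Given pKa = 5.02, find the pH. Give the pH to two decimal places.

(CH3)3CCOOH ⇌ (CH3)3CCOO- + H+
Ka = 10^(−5.02) = 9.55 × 10^-6
Let x = [H+] at equilibrium. Ka = x²/(0.659 − x).
Assume x ≪ 0.659: x ≈ √(9.55 × 10^-6 × 0.659) = 2.51 × 10^-3 M
(x/C₀ = 0.38% < 5%, so the approximation holds.)
pH = −log(2.51 × 10^-3) = 2.60

pH = 2.60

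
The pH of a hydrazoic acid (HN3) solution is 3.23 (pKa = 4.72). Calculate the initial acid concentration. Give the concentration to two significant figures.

C₀ = 1.9 × 10^-2 M

[H+] = 10^(-3.23) = 5.89 × 10^-4 M = x
Ka = 10^(−4.72) = 1.91 × 10^-5
Ka = x²/(C₀ − x) ⇒ C₀ = x + x²/Ka
C₀ = 5.89 × 10^-4 + (5.89 × 10^-4)²/(1.91 × 10^-5) = 1.88 × 10^-2 M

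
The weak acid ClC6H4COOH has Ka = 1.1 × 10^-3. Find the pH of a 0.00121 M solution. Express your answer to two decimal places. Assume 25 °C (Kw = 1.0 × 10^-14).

ClC6H4COOH ⇌ ClC6H4COO- + H+
From the ICE table, Ka = [H+]²/(0.00121 − [H+]) = 1.1 × 10^-3.
[H+] is not negligible relative to C₀; solve [H+]² + 0.0011·[H+] − 1.33e-06 = 0.
[H+] = (−Ka + √(Ka² + 4·Ka·C₀))/2 = 7.28 × 10^-4 M
pH = −log(7.28 × 10^-4) = 3.14

pH = 3.14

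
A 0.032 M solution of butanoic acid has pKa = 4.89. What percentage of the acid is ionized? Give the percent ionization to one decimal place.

CH3(CH2)2COOH ⇌ CH3(CH2)2COO- + H+; let x = [H+] at equilibrium.
Ka = 10^(−4.89) = 1.29 × 10^-5
x ≈ √(Ka·C₀) = √(1.29 × 10^-5 × 0.032) = 6.42 × 10^-4 M
% ionization = x/C₀ × 100% = 6.42 × 10^-4/0.032 × 100% = 2.0%

2.0%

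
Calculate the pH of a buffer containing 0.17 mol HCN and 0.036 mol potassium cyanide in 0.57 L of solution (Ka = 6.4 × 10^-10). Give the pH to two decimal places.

pH = 8.52

pKa = −log(6.4 × 10^-10) = 9.194
Using pH = pKa + log([base]/[acid]) with [base]/[acid] = 0.036/0.17:
pH = 9.194 + (-0.674) = 8.52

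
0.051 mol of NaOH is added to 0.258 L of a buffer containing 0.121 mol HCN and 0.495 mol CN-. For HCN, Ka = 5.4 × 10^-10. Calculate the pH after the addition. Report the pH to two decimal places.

OH- converts HCN to CN-: HCN → 0.07 mol, CN- → 0.546 mol.
pKa = −log(5.4 × 10^-10) = 9.268
Henderson–Hasselbalch with mole ratio 0.546/0.07: pH = 9.268 + (+0.892)

pH = 10.16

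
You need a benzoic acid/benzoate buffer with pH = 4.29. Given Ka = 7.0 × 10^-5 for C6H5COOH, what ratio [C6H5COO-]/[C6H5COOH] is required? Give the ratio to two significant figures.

pKa = -log(7.0 × 10^-5) = 4.155
pH = pKa + log(r) ⇒ log(r) = 4.29 − 4.155 = +0.135
r = [C6H5COO-]/[C6H5COOH] = 10^(+0.135) = 1.36

ratio = 1.4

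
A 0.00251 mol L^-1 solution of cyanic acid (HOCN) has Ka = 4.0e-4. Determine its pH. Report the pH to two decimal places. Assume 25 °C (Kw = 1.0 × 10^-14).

HOCN ⇌ OCN- + H+
From the ICE table, Ka = x²/(0.00251 − x) = 4.0 × 10^-4.
x is not negligible relative to C₀; solve x² + 0.0004·x − 1e-06 = 0.
x = (−Ka + √(Ka² + 4·Ka·C₀))/2 = 8.22 × 10^-4 M
pH = −log(8.22 × 10^-4) = 3.09

pH = 3.09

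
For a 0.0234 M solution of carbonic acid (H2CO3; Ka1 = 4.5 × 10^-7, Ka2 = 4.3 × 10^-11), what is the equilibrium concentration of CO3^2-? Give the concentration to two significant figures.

First ionization gives [H+] ≈ [HCO3-] = 1.03 × 10^-4 M.
Second step: Ka2 = [H+][CO3^2-]/[HCO3-] ≈ [CO3^2-] (since [H+] ≈ [HCO3-]).
So [CO3^2-] ≈ Ka2.

4.3 × 10^-11 M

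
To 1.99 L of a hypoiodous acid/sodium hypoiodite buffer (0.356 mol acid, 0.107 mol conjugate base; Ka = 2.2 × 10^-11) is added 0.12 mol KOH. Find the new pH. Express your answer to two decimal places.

OH- converts HOI to OI-: HOI → 0.236 mol, OI- → 0.227 mol.
pKa = −log(2.2 × 10^-11) = 10.658
pH = pKa + log(n_OI-/n_HOI) = 10.658 + log(0.227/0.236) = 10.658 + (-0.017)

pH = 10.64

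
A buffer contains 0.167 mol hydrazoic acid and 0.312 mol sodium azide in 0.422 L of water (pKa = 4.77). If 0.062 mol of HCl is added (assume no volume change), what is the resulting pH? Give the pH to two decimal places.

pH = 4.81

Added H+ converts N3- to HN3: HN3 → 0.229 mol, N3- → 0.25 mol.
pH = pKa + log([A⁻]/[HA]) = 4.77 + log(0.25/0.229) = 4.77 +0.038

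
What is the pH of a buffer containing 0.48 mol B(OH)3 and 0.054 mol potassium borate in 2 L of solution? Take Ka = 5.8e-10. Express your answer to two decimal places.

pKa = −log(5.8 × 10^-10) = 9.237
Henderson–Hasselbalch: pH = pKa + log([B(OH)4-]/[B(OH)3]) = 9.237 + log(0.054/0.48)
pH = 9.237 + (-0.949) = 8.29

pH = 8.29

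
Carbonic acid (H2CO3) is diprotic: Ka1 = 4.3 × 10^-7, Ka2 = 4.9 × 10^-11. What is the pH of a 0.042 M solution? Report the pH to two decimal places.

pH = 3.87

Ka1 ≫ Ka2, so treat the first dissociation as the only significant source of H+.
Ka1 = x²/(0.042 − x) = 4.3 × 10^-7
x ≈ √(4.3 × 10^-7 × 0.042) = 1.34 × 10^-4 M
pH = −log(1.34 × 10^-4) = 3.87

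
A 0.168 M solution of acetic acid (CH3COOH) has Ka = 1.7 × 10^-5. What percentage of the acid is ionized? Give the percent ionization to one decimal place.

1.0%

CH3COOH ⇌ CH3COO- + H+; let x = [H+] at equilibrium.
x ≈ √(Ka·C₀) = √(1.7 × 10^-5 × 0.168) = 1.69 × 10^-3 M
Fraction ionized = 1.69 × 10^-3 / 0.168 = 0.0101 → 1.0%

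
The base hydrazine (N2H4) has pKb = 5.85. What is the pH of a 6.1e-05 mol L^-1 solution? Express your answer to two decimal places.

N2H4 + H2O ⇌ N2H5+ + OH-
Kb = 10^(−5.85) = 1.41 × 10^-6
From the ICE table, Kb = [OH-]²/(6.1e-05 − [OH-]) = 1.41 × 10^-6.
Here C₀/Kb ≈ 43.3, so the small-[OH-] approximation fails. Use the quadratic:
[OH-] = [−1.41e-06 + √(1.41e-06² + 3.44e-10)]/2 = 8.60 × 10^-6 M
pOH = 5.07, so pH = 14.00 − pOH = 8.93

pH = 8.93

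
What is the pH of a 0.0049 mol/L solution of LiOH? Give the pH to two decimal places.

pH = 11.69

LiOH is a strong base; [OH-] = 0.0049 M.
pOH = -log(0.0049) = 2.31
pH = 14.00 - 2.31 = 11.69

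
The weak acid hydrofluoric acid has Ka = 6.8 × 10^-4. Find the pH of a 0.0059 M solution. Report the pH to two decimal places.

pH = 2.77

HF ⇌ F- + H+
Let x = [H+] at equilibrium. Ka = x²/(0.0059 − x).
Here C₀/Ka ≈ 8.68, so the small-x approximation fails. Use the quadratic:
x = (−Ka + √(Ka² + 4·Ka·C₀))/2 = 1.69 × 10^-3 M
pH = −log[H+] = −log(1.69 × 10^-3) = 2.77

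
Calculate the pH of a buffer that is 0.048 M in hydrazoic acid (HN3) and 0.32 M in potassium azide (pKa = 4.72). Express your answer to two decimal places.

Using pH = pKa + log([base]/[acid]) with [base]/[acid] = 0.32/0.048:
pH = 4.72 + (+0.824) = 5.54

pH = 5.54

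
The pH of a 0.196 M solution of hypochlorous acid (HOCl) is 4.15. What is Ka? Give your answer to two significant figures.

Ka = 2.6 × 10^-8

[H+] = 10^(-4.15) = 7.08 × 10^-5 M
At equilibrium [HA] = 0.196 − 7.08 × 10^-5 = 1.96 × 10^-1 M
Ka = [H+][A-]/[HA] = (7.08 × 10^-5)² / 1.96 × 10^-1 = 2.6 × 10^-8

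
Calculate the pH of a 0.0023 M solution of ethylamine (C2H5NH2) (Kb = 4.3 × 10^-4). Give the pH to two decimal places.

pH = 10.90

C2H5NH2 + H2O ⇌ C2H5NH3+ + OH-
Let x = [OH-] at equilibrium. Kb = x²/(0.0023 − x).
The 5% rule fails; solving x² + Kb·x − Kb·C₀ = 0 exactly:
x = (−Kb + √(Kb² + 4·Kb·C₀))/2 = 8.02 × 10^-4 M
pOH = 3.10, so pH = 14.00 − pOH = 10.90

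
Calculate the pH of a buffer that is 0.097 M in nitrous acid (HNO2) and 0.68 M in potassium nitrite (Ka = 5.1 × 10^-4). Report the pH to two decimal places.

pH = 4.14

pKa = −log(5.1 × 10^-4) = 3.292
pH = pKa + log([A⁻]/[HA]) = 3.292 + log(0.68/0.097)
pH = 3.292 + (+0.846) = 4.14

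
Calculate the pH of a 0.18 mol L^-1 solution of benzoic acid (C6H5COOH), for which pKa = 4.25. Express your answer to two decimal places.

pH = 2.50

C6H5COOH ⇌ C6H5COO- + H+
Ka = 10^(−4.25) = 5.62 × 10^-5
Ka = [H+]²/(0.18 − [H+]) = 5.62 × 10^-5
Neglecting [H+] in the denominator: [H+] = √(5.62 × 10^-5 × 0.18) = 3.18 × 10^-3 M
([H+]/C₀ = 1.8% < 5%, so the approximation holds.)
pH = −log(3.18 × 10^-3) = 2.50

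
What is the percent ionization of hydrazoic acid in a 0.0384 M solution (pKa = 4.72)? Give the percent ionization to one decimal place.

2.2%

HN3 ⇌ N3- + H+; let x = [H+] at equilibrium.
Ka = 10^(−4.72) = 1.91 × 10^-5
x ≈ √(Ka·C₀) = √(1.91 × 10^-5 × 0.0384) = 8.56 × 10^-4 M
% ionization = x/C₀ × 100% = 8.56 × 10^-4/0.0384 × 100% = 2.2%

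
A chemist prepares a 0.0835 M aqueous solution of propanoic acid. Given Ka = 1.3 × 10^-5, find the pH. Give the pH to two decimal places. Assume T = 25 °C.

CH3CH2COOH ⇌ CH3CH2COO- + H+
From the ICE table, Ka = [H+]²/(0.0835 − [H+]) = 1.3 × 10^-5.
Since Ka ≪ C₀, [H+] ≈ √(Ka·C₀) = 1.04 × 10^-3 M.
Check: 1.2% ionized — well under 5%, approximation valid.
pH = −log[H+] = −log(1.04 × 10^-3) = 2.98

pH = 2.98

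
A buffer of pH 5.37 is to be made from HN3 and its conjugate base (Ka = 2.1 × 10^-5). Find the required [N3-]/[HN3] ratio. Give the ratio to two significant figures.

pKa = -log(2.1 × 10^-5) = 4.678
pH = pKa + log(r) ⇒ log(r) = 5.37 − 4.678 = +0.692
r = [N3-]/[HN3] = 10^(+0.692) = 4.92

ratio = 4.9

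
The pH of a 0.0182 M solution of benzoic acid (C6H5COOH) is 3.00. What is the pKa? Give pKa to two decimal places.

pKa = 4.24

[H+] = 10^(-3.00) = 1.00 × 10^-3 M
At equilibrium [HA] = 0.0182 − 1.00 × 10^-3 = 1.72 × 10^-2 M
Ka = [H+][A-]/[HA] = (1.00 × 10^-3)² / 1.72 × 10^-2 = 5.81 × 10^-5
pKa = -log(5.81 × 10^-5) = 4.24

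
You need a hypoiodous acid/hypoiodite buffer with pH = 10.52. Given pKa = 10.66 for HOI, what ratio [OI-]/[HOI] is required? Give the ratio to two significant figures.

ratio = 0.72

pH = pKa + log(r) ⇒ log(r) = 10.52 − 10.66 = -0.14
r = [OI-]/[HOI] = 10^(-0.14) = 0.724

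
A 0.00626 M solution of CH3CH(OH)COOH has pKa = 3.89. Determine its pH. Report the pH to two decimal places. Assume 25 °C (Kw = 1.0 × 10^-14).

pH = 3.08

CH3CH(OH)COOH ⇌ CH3CH(OH)COO- + H+
Ka = 10^(−3.89) = 1.29 × 10^-4
From the ICE table, Ka = x²/(0.00626 − x) = 1.29 × 10^-4.
Here C₀/Ka ≈ 48.5, so the small-x approximation fails. Use the quadratic:
x = [−0.000129 + √(0.000129² + 3.23e-06)]/2 = 8.36 × 10^-4 M
pH = −log[H+] = −log(8.36 × 10^-4) = 3.08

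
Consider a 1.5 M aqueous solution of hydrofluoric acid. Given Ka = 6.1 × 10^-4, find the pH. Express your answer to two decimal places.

HF ⇌ F- + H+
From the ICE table, Ka = x²/(1.5 − x) = 6.1 × 10^-4.
Assume x ≪ 1.5: x ≈ √(6.1 × 10^-4 × 1.5) = 3.02 × 10^-2 M
Check: 2% ionized — well under 5%, approximation valid.
pH = −log(3.02 × 10^-2) = 1.52

pH = 1.52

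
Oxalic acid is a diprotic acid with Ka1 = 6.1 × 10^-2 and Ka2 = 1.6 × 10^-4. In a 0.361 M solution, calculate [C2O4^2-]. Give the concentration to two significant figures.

First ionization gives [H+] ≈ [HC2O4-] = 1.21 × 10^-1 M.
Second step: Ka2 = [H+][C2O4^2-]/[HC2O4-] ≈ [C2O4^2-] (since [H+] ≈ [HC2O4-]).
So [C2O4^2-] ≈ Ka2.

1.6 × 10^-4 M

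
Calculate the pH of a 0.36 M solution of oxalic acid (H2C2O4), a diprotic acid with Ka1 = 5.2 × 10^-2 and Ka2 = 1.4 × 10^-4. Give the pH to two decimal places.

pH = 0.95

Ka1 ≫ Ka2, so treat the first dissociation as the only significant source of H+.
Ka1 = x²/(0.36 − x) = 5.2 × 10^-2
Solving the quadratic: x = (−Ka1 + √(Ka1² + 4·Ka1·C₀))/2 = 1.13 × 10^-1 M
pH = −log(1.13 × 10^-1) = 0.95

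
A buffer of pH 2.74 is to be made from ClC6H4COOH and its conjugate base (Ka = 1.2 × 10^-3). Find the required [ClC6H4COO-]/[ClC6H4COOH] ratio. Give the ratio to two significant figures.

ratio = 0.66

pKa = -log(1.2 × 10^-3) = 2.921
pH = pKa + log(r) ⇒ log(r) = 2.74 − 2.921 = -0.181
r = [ClC6H4COO-]/[ClC6H4COOH] = 10^(-0.181) = 0.659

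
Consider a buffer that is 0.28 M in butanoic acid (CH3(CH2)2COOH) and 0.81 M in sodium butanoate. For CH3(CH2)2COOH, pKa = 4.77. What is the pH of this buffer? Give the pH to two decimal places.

Henderson–Hasselbalch: pH = pKa + log([CH3(CH2)2COO-]/[CH3(CH2)2COOH]) = 4.77 + log(0.81/0.28)
pH = 4.77 + (+0.461) = 5.23

pH = 5.23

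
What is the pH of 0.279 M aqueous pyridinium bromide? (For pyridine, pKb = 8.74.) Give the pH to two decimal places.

C5H5NH+ is the conjugate acid of the weak base C5H5N.
Kb = 10^(−8.74) = 1.82 × 10^-9
Ka = Kw/Kb = 1.0×10^-14 / 1.82 × 10^-9 = 5.49 × 10^-6
Ka = [H+]²/(0.279 − [H+]) = 5.49 × 10^-6
Neglecting [H+] in the denominator: [H+] = √(5.49 × 10^-6 × 0.279) = 1.24 × 10^-3 M
Check: 0.44% ionized — well under 5%, approximation valid.
pH = −log[H+] = −log(1.24 × 10^-3) = 2.91

pH = 2.91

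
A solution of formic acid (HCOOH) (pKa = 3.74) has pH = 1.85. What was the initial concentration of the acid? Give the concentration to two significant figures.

[H+] = 10^(-1.85) = 1.41 × 10^-2 M = x
Ka = 10^(−3.74) = 1.82 × 10^-4
Ka = x²/(C₀ − x) ⇒ C₀ = x + x²/Ka
C₀ = 1.41 × 10^-2 + (1.41 × 10^-2)²/(1.82 × 10^-4) = 1.11 M

C₀ = 1.1 M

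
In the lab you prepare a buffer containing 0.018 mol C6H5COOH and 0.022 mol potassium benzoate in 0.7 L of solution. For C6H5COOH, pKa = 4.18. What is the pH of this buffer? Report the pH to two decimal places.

pH = 4.27

Henderson–Hasselbalch: pH = pKa + log([C6H5COO-]/[C6H5COOH]) = 4.18 + log(0.022/0.018)
pH = 4.18 + (+0.087) = 4.27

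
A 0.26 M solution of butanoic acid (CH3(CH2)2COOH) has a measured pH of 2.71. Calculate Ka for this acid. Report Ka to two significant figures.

Ka = 1.5 × 10^-5

[H+] = 10^(-2.71) = 1.95 × 10^-3 M
At equilibrium [HA] = 0.26 − 1.95 × 10^-3 = 2.58 × 10^-1 M
Ka = [H+][A-]/[HA] = (1.95 × 10^-3)² / 2.58 × 10^-1 = 1.5 × 10^-5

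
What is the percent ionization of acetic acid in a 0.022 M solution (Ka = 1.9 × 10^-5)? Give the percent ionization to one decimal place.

2.9%

CH3COOH ⇌ CH3COO- + H+; let x = [H+] at equilibrium.
x ≈ √(Ka·C₀) = √(1.9 × 10^-5 × 0.022) = 6.47 × 10^-4 M
Fraction ionized = 6.47 × 10^-4 / 0.022 = 0.0294 → 2.9%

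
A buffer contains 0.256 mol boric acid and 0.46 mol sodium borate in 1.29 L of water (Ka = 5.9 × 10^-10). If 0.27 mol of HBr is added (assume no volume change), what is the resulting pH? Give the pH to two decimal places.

pH = 8.79

Added H+ converts B(OH)4- to B(OH)3: B(OH)3 → 0.526 mol, B(OH)4- → 0.19 mol.
pKa = −log(5.9 × 10^-10) = 9.229
pH = pKa + log([A⁻]/[HA]) = 9.229 + log(0.19/0.526) = 9.229 -0.442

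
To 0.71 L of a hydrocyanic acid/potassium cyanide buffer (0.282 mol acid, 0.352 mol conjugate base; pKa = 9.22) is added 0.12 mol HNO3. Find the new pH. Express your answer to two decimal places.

After neutralization: n(HCN) = 0.402 mol, n(CN-) = 0.232 mol.
pH = pKa + log(n_CN-/n_HCN) = 9.22 + log(0.232/0.402) = 9.22 + (-0.239)

pH = 8.98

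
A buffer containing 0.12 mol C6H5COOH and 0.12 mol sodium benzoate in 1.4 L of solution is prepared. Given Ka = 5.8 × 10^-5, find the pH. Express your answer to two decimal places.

pKa = −log(5.8 × 10^-5) = 4.237
pH = pKa + log([A⁻]/[HA]) = 4.237 + log(0.12/0.12)
pH = 4.237 + (+0.000) = 4.24

pH = 4.24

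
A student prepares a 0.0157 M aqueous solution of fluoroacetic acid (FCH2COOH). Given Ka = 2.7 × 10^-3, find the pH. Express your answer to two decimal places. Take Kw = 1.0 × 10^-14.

FCH2COOH ⇌ FCH2COO- + H+
From the ICE table, Ka = [H+]²/(0.0157 − [H+]) = 2.7 × 10^-3.
[H+] is not negligible relative to C₀; solve [H+]² + 0.0027·[H+] − 4.24e-05 = 0.
[H+] = (−Ka + √(Ka² + 4·Ka·C₀))/2 = 5.30 × 10^-3 M
pH = −log[H+] = −log(5.30 × 10^-3) = 2.28

pH = 2.28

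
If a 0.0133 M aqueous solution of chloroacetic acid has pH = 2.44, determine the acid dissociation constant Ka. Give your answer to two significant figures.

Ka = 1.4 × 10^-3

[H+] = 10^(-2.44) = 3.63 × 10^-3 M
At equilibrium [HA] = 0.0133 − 3.63 × 10^-3 = 9.67 × 10^-3 M
Ka = [H+][A-]/[HA] = (3.63 × 10^-3)² / 9.67 × 10^-3 = 1.4 × 10^-3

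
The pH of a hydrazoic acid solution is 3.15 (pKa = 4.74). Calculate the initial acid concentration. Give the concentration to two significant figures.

[H+] = 10^(-3.15) = 7.08 × 10^-4 M = x
Ka = 10^(−4.74) = 1.82 × 10^-5
Ka = x²/(C₀ − x) ⇒ C₀ = x + x²/Ka
C₀ = 7.08 × 10^-4 + (7.08 × 10^-4)²/(1.82 × 10^-5) = 2.82 × 10^-2 M

C₀ = 2.8 × 10^-2 M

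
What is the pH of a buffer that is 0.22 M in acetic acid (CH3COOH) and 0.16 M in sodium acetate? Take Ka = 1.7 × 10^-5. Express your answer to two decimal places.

pKa = −log(1.7 × 10^-5) = 4.770
Henderson–Hasselbalch: pH = pKa + log([CH3COO-]/[CH3COOH]) = 4.770 + log(0.16/0.22)
pH = 4.770 + (-0.138) = 4.63

pH = 4.63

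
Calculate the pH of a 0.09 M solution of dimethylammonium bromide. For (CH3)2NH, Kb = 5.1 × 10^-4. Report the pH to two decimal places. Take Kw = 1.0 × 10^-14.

(CH3)2NH2+ is the conjugate acid of the weak base (CH3)2NH.
Ka = Kw/Kb = 1.0×10^-14 / 5.1 × 10^-4 = 1.96 × 10^-11
Ka = [H+]²/(0.09 − [H+]) = 1.96 × 10^-11
Neglecting [H+] in the denominator: [H+] = √(1.96 × 10^-11 × 0.09) = 1.33 × 10^-6 M
Check: 0.0015% ionized — well under 5%, approximation valid.
pH = −log[H+] = −log(1.33 × 10^-6) = 5.88

pH = 5.88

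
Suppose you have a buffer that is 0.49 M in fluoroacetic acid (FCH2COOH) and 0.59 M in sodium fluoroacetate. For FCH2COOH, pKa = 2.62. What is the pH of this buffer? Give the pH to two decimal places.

pH = pKa + log([A⁻]/[HA]) = 2.62 + log(0.59/0.49)
pH = 2.62 + (+0.081) = 2.70

pH = 2.70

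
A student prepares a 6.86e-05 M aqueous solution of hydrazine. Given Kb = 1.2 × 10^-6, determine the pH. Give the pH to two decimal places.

N2H4 + H2O ⇌ N2H5+ + OH-
From the ICE table, Kb = x²/(6.86e-05 − x) = 1.2 × 10^-6.
x is not negligible relative to C₀; solve x² + 1.2e-06·x − 8.23e-11 = 0.
x = [−1.2e-06 + √(1.2e-06² + 3.29e-10)]/2 = 8.49 × 10^-6 M
pOH = −log(8.49 × 10^-6) = 5.07; pH = 14.00 − 5.07 = 8.93

pH = 8.93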